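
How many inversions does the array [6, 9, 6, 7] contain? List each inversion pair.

Finding inversions in [6, 9, 6, 7]:

(1, 2): arr[1]=9 > arr[2]=6
(1, 3): arr[1]=9 > arr[3]=7

Total inversions: 2

The array has 2 inversion(s): (1,2), (1,3). Each pair (i,j) satisfies i < j and arr[i] > arr[j].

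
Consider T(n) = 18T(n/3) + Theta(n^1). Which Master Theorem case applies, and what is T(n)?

Master Theorem for T(n) = 18T(n/3) + O(n^1):

a = 18, b = 3, c = 1
log_b(a) = log_3(18) = 2.6309

Case 1: c = 1 < log_3(18) = 2.6309
T(n) = O(n^(log_3 18))

For T(n) = 18T(n/3) + O(n^1): log_3(18) = 2.6309. This is Case 1 of the Master Theorem (c < log_b(a), work dominated by leaves), giving O(n^(log_3 18)).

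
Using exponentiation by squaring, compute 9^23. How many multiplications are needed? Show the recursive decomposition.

Computing 9^23 by squaring (build up from 9^1; each line after the first costs one multiplication):

9^1 = 9
9^2 = (9^1)^2 = 9^2 = 81
9^4 = (9^2)^2 = 81^2 = 6561
9^5 = 9 * 9^4 = 9 * 6561 = 59049
9^10 = (9^5)^2 = 59049^2 = 3486784401
9^11 = 9 * 9^10 = 9 * 3486784401 = 31381059609
9^22 = (9^11)^2 = 31381059609^2 = 984770902183611232881
9^23 = 9 * 9^22 = 9 * 984770902183611232881 = 8862938119652501095929

Result: 8862938119652501095929
Multiplications needed: 7 (7 lines after 9^1)

9^23 = 8862938119652501095929. Using exponentiation by squaring, this requires 7 multiplications. The key idea: if the exponent is even, square the half-power; if odd, multiply by the base once.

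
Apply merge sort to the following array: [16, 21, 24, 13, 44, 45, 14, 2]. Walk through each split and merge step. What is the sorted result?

Merge sort trace:

Split: [16, 21, 24, 13, 44, 45, 14, 2] -> [16, 21, 24, 13] and [44, 45, 14, 2]
  Split: [16, 21, 24, 13] -> [16, 21] and [24, 13]
    Split: [16, 21] -> [16] and [21]
    Merge: [16] + [21] -> [16, 21]
    Split: [24, 13] -> [24] and [13]
    Merge: [24] + [13] -> [13, 24]
  Merge: [16, 21] + [13, 24] -> [13, 16, 21, 24]
  Split: [44, 45, 14, 2] -> [44, 45] and [14, 2]
    Split: [44, 45] -> [44] and [45]
    Merge: [44] + [45] -> [44, 45]
    Split: [14, 2] -> [14] and [2]
    Merge: [14] + [2] -> [2, 14]
  Merge: [44, 45] + [2, 14] -> [2, 14, 44, 45]
Merge: [13, 16, 21, 24] + [2, 14, 44, 45] -> [2, 13, 14, 16, 21, 24, 44, 45]

Final sorted array: [2, 13, 14, 16, 21, 24, 44, 45]

The merge sort proceeds by recursively splitting the array and merging sorted halves.
After all merges, the sorted array is [2, 13, 14, 16, 21, 24, 44, 45].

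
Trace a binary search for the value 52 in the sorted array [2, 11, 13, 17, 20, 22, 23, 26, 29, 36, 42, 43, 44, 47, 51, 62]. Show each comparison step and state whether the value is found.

Binary search for 52 in [2, 11, 13, 17, 20, 22, 23, 26, 29, 36, 42, 43, 44, 47, 51, 62]:

lo=0, hi=15, mid=7, arr[mid]=26 -> 26 < 52, search right half
lo=8, hi=15, mid=11, arr[mid]=43 -> 43 < 52, search right half
lo=12, hi=15, mid=13, arr[mid]=47 -> 47 < 52, search right half
lo=14, hi=15, mid=14, arr[mid]=51 -> 51 < 52, search right half
lo=15, hi=15, mid=15, arr[mid]=62 -> 62 > 52, search left half
lo=15 > hi=14, target 52 not found

Binary search determines that 52 is not in the array after 5 comparisons. The search space was exhausted without finding the target.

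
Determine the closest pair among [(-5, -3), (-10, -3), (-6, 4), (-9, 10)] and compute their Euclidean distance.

Computing all pairwise distances among 4 points:

d((-5, -3), (-10, -3)) = 5.0 <-- minimum
d((-5, -3), (-6, 4)) = 7.0711
d((-5, -3), (-9, 10)) = 13.6015
d((-10, -3), (-6, 4)) = 8.0623
d((-10, -3), (-9, 10)) = 13.0384
d((-6, 4), (-9, 10)) = 6.7082

Closest pair: (-5, -3) and (-10, -3) with distance 5.0

The closest pair is (-5, -3) and (-10, -3) with Euclidean distance 5.0. For 4 points, brute-force pairwise comparison is shown above. For large n, the divide-and-conquer algorithm (sort by x, recurse on halves, check the dividing strip) achieves O(n log n).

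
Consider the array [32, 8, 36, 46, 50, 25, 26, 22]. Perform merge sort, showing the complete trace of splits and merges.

Merge sort trace:

Split: [32, 8, 36, 46, 50, 25, 26, 22] -> [32, 8, 36, 46] and [50, 25, 26, 22]
  Split: [32, 8, 36, 46] -> [32, 8] and [36, 46]
    Split: [32, 8] -> [32] and [8]
    Merge: [32] + [8] -> [8, 32]
    Split: [36, 46] -> [36] and [46]
    Merge: [36] + [46] -> [36, 46]
  Merge: [8, 32] + [36, 46] -> [8, 32, 36, 46]
  Split: [50, 25, 26, 22] -> [50, 25] and [26, 22]
    Split: [50, 25] -> [50] and [25]
    Merge: [50] + [25] -> [25, 50]
    Split: [26, 22] -> [26] and [22]
    Merge: [26] + [22] -> [22, 26]
  Merge: [25, 50] + [22, 26] -> [22, 25, 26, 50]
Merge: [8, 32, 36, 46] + [22, 25, 26, 50] -> [8, 22, 25, 26, 32, 36, 46, 50]

Final sorted array: [8, 22, 25, 26, 32, 36, 46, 50]

The merge sort proceeds by recursively splitting the array and merging sorted halves.
After all merges, the sorted array is [8, 22, 25, 26, 32, 36, 46, 50].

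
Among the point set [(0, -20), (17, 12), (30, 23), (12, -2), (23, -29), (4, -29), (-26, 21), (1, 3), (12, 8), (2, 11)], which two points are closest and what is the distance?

Computing all pairwise distances among 10 points:

d((0, -20), (17, 12)) = 36.2353
d((0, -20), (30, 23)) = 52.4309
d((0, -20), (12, -2)) = 21.6333
d((0, -20), (23, -29)) = 24.6982
d((0, -20), (4, -29)) = 9.8489
d((0, -20), (-26, 21)) = 48.5489
d((0, -20), (1, 3)) = 23.0217
d((0, -20), (12, 8)) = 30.4631
d((0, -20), (2, 11)) = 31.0644
d((17, 12), (30, 23)) = 17.0294
d((17, 12), (12, -2)) = 14.8661
d((17, 12), (23, -29)) = 41.4367
d((17, 12), (4, -29)) = 43.0116
d((17, 12), (-26, 21)) = 43.9318
d((17, 12), (1, 3)) = 18.3576
d((17, 12), (12, 8)) = 6.4031 <-- minimum
d((17, 12), (2, 11)) = 15.0333
d((30, 23), (12, -2)) = 30.8058
d((30, 23), (23, -29)) = 52.469
d((30, 23), (4, -29)) = 58.1378
d((30, 23), (-26, 21)) = 56.0357
d((30, 23), (1, 3)) = 35.2278
d((30, 23), (12, 8)) = 23.4307
d((30, 23), (2, 11)) = 30.4631
d((12, -2), (23, -29)) = 29.1548
d((12, -2), (4, -29)) = 28.1603
d((12, -2), (-26, 21)) = 44.4185
d((12, -2), (1, 3)) = 12.083
d((12, -2), (12, 8)) = 10.0
d((12, -2), (2, 11)) = 16.4012
d((23, -29), (4, -29)) = 19.0
d((23, -29), (-26, 21)) = 70.0071
d((23, -29), (1, 3)) = 38.833
d((23, -29), (12, 8)) = 38.6005
d((23, -29), (2, 11)) = 45.1774
d((4, -29), (-26, 21)) = 58.3095
d((4, -29), (1, 3)) = 32.1403
d((4, -29), (12, 8)) = 37.855
d((4, -29), (2, 11)) = 40.05
d((-26, 21), (1, 3)) = 32.45
d((-26, 21), (12, 8)) = 40.1622
d((-26, 21), (2, 11)) = 29.7321
d((1, 3), (12, 8)) = 12.083
d((1, 3), (2, 11)) = 8.0623
d((12, 8), (2, 11)) = 10.4403

Closest pair: (17, 12) and (12, 8) with distance 6.4031

The closest pair is (17, 12) and (12, 8) with Euclidean distance 6.4031. For 10 points, brute-force pairwise comparison is shown above. For large n, the divide-and-conquer algorithm (sort by x, recurse on halves, check the dividing strip) achieves O(n log n).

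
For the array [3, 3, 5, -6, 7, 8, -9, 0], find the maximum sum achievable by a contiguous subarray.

Using Kadane's algorithm on [3, 3, 5, -6, 7, 8, -9, 0]:

Scanning through the array:
Position 1 (value 3): max_ending_here = 6, max_so_far = 6
Position 2 (value 5): max_ending_here = 11, max_so_far = 11
Position 3 (value -6): max_ending_here = 5, max_so_far = 11
Position 4 (value 7): max_ending_here = 12, max_so_far = 12
Position 5 (value 8): max_ending_here = 20, max_so_far = 20
Position 6 (value -9): max_ending_here = 11, max_so_far = 20
Position 7 (value 0): max_ending_here = 11, max_so_far = 20

Maximum subarray: [3, 3, 5, -6, 7, 8]
Maximum sum: 20

The maximum subarray is [3, 3, 5, -6, 7, 8] with sum 20. This subarray runs from index 0 to index 5.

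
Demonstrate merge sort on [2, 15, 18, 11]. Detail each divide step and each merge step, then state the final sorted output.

Merge sort trace:

Split: [2, 15, 18, 11] -> [2, 15] and [18, 11]
  Split: [2, 15] -> [2] and [15]
  Merge: [2] + [15] -> [2, 15]
  Split: [18, 11] -> [18] and [11]
  Merge: [18] + [11] -> [11, 18]
Merge: [2, 15] + [11, 18] -> [2, 11, 15, 18]

Final sorted array: [2, 11, 15, 18]

The merge sort proceeds by recursively splitting the array and merging sorted halves.
After all merges, the sorted array is [2, 11, 15, 18].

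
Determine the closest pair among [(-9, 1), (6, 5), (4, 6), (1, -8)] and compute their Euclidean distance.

Computing all pairwise distances among 4 points:

d((-9, 1), (6, 5)) = 15.5242
d((-9, 1), (4, 6)) = 13.9284
d((-9, 1), (1, -8)) = 13.4536
d((6, 5), (4, 6)) = 2.2361 <-- minimum
d((6, 5), (1, -8)) = 13.9284
d((4, 6), (1, -8)) = 14.3178

Closest pair: (6, 5) and (4, 6) with distance 2.2361

The closest pair is (6, 5) and (4, 6) with Euclidean distance 2.2361. For 4 points, brute-force pairwise comparison is shown above. For large n, the divide-and-conquer algorithm (sort by x, recurse on halves, check the dividing strip) achieves O(n log n).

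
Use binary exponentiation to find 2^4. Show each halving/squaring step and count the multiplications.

Computing 2^4 by squaring (build up from 2^1; each line after the first costs one multiplication):

2^1 = 2
2^2 = (2^1)^2 = 2^2 = 4
2^4 = (2^2)^2 = 4^2 = 16

Result: 16
Multiplications needed: 2 (2 lines after 2^1)

2^4 = 16. Using exponentiation by squaring, this requires 2 multiplications. The key idea: if the exponent is even, square the half-power; if odd, multiply by the base once.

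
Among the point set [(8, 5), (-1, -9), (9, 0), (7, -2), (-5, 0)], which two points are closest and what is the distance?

Computing all pairwise distances among 5 points:

d((8, 5), (-1, -9)) = 16.6433
d((8, 5), (9, 0)) = 5.099
d((8, 5), (7, -2)) = 7.0711
d((8, 5), (-5, 0)) = 13.9284
d((-1, -9), (9, 0)) = 13.4536
d((-1, -9), (7, -2)) = 10.6301
d((-1, -9), (-5, 0)) = 9.8489
d((9, 0), (7, -2)) = 2.8284 <-- minimum
d((9, 0), (-5, 0)) = 14.0
d((7, -2), (-5, 0)) = 12.1655

Closest pair: (9, 0) and (7, -2) with distance 2.8284

The closest pair is (9, 0) and (7, -2) with Euclidean distance 2.8284. For 5 points, brute-force pairwise comparison is shown above. For large n, the divide-and-conquer algorithm (sort by x, recurse on halves, check the dividing strip) achieves O(n log n).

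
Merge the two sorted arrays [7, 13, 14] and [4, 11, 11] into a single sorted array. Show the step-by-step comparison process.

Merging process:

Compare 7 vs 4: take 4 from right. Merged: [4]
Compare 7 vs 11: take 7 from left. Merged: [4, 7]
Compare 13 vs 11: take 11 from right. Merged: [4, 7, 11]
Compare 13 vs 11: take 11 from right. Merged: [4, 7, 11, 11]
Append remaining from left: [13, 14]. Merged: [4, 7, 11, 11, 13, 14]

Final merged array: [4, 7, 11, 11, 13, 14]
Total comparisons: 4

The merged array is [4, 7, 11, 11, 13, 14], requiring 4 comparisons. The merge step runs in O(n) time where n is the total number of elements.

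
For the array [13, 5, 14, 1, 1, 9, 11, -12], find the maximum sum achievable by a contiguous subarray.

Using Kadane's algorithm on [13, 5, 14, 1, 1, 9, 11, -12]:

Scanning through the array:
Position 1 (value 5): max_ending_here = 18, max_so_far = 18
Position 2 (value 14): max_ending_here = 32, max_so_far = 32
Position 3 (value 1): max_ending_here = 33, max_so_far = 33
Position 4 (value 1): max_ending_here = 34, max_so_far = 34
Position 5 (value 9): max_ending_here = 43, max_so_far = 43
Position 6 (value 11): max_ending_here = 54, max_so_far = 54
Position 7 (value -12): max_ending_here = 42, max_so_far = 54

Maximum subarray: [13, 5, 14, 1, 1, 9, 11]
Maximum sum: 54

The maximum subarray is [13, 5, 14, 1, 1, 9, 11] with sum 54. This subarray runs from index 0 to index 6.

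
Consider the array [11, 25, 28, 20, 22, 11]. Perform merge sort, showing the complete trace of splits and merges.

Merge sort trace:

Split: [11, 25, 28, 20, 22, 11] -> [11, 25, 28] and [20, 22, 11]
  Split: [11, 25, 28] -> [11] and [25, 28]
    Split: [25, 28] -> [25] and [28]
    Merge: [25] + [28] -> [25, 28]
  Merge: [11] + [25, 28] -> [11, 25, 28]
  Split: [20, 22, 11] -> [20] and [22, 11]
    Split: [22, 11] -> [22] and [11]
    Merge: [22] + [11] -> [11, 22]
  Merge: [20] + [11, 22] -> [11, 20, 22]
Merge: [11, 25, 28] + [11, 20, 22] -> [11, 11, 20, 22, 25, 28]

Final sorted array: [11, 11, 20, 22, 25, 28]

The merge sort proceeds by recursively splitting the array and merging sorted halves.
After all merges, the sorted array is [11, 11, 20, 22, 25, 28].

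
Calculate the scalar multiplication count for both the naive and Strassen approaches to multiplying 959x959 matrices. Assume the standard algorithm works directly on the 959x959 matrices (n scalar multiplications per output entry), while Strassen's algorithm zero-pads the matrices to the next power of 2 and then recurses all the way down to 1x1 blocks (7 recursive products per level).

Matrix multiplication for 959x959 matrices:

Strassen's algorithm requires power-of-2 dimensions. Pad 959x959 to 1024x1024 (next power of 2).

Standard algorithm: 959^3 = 881974079 multiplications
Strassen's algorithm: 7^(log2(1024)) = 7^10 = 282475249 multiplications
Savings: 881974079 - 282475249 = 599498830 multiplications

Standard: 881974079 multiplications (959^3). Strassen: 282475249 multiplications (7^10, after padding to 1024x1024). Strassen reduces 8 recursive multiplications to 7 at each level.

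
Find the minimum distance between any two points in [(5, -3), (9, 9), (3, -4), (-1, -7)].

Computing all pairwise distances among 4 points:

d((5, -3), (9, 9)) = 12.6491
d((5, -3), (3, -4)) = 2.2361 <-- minimum
d((5, -3), (-1, -7)) = 7.2111
d((9, 9), (3, -4)) = 14.3178
d((9, 9), (-1, -7)) = 18.868
d((3, -4), (-1, -7)) = 5.0

Closest pair: (5, -3) and (3, -4) with distance 2.2361

The closest pair is (5, -3) and (3, -4) with Euclidean distance 2.2361. For 4 points, brute-force pairwise comparison is shown above. For large n, the divide-and-conquer algorithm (sort by x, recurse on halves, check the dividing strip) achieves O(n log n).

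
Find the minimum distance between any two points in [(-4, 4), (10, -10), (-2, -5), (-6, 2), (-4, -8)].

Computing all pairwise distances among 5 points:

d((-4, 4), (10, -10)) = 19.799
d((-4, 4), (-2, -5)) = 9.2195
d((-4, 4), (-6, 2)) = 2.8284 <-- minimum
d((-4, 4), (-4, -8)) = 12.0
d((10, -10), (-2, -5)) = 13.0
d((10, -10), (-6, 2)) = 20.0
d((10, -10), (-4, -8)) = 14.1421
d((-2, -5), (-6, 2)) = 8.0623
d((-2, -5), (-4, -8)) = 3.6056
d((-6, 2), (-4, -8)) = 10.198

Closest pair: (-4, 4) and (-6, 2) with distance 2.8284

The closest pair is (-4, 4) and (-6, 2) with Euclidean distance 2.8284. For 5 points, brute-force pairwise comparison is shown above. For large n, the divide-and-conquer algorithm (sort by x, recurse on halves, check the dividing strip) achieves O(n log n).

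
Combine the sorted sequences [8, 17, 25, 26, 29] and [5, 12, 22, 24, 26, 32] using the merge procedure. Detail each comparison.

Merging process:

Compare 8 vs 5: take 5 from right. Merged: [5]
Compare 8 vs 12: take 8 from left. Merged: [5, 8]
Compare 17 vs 12: take 12 from right. Merged: [5, 8, 12]
Compare 17 vs 22: take 17 from left. Merged: [5, 8, 12, 17]
Compare 25 vs 22: take 22 from right. Merged: [5, 8, 12, 17, 22]
Compare 25 vs 24: take 24 from right. Merged: [5, 8, 12, 17, 22, 24]
Compare 25 vs 26: take 25 from left. Merged: [5, 8, 12, 17, 22, 24, 25]
Compare 26 vs 26: take 26 from left. Merged: [5, 8, 12, 17, 22, 24, 25, 26]
Compare 29 vs 26: take 26 from right. Merged: [5, 8, 12, 17, 22, 24, 25, 26, 26]
Compare 29 vs 32: take 29 from left. Merged: [5, 8, 12, 17, 22, 24, 25, 26, 26, 29]
Append remaining from right: [32]. Merged: [5, 8, 12, 17, 22, 24, 25, 26, 26, 29, 32]

Final merged array: [5, 8, 12, 17, 22, 24, 25, 26, 26, 29, 32]
Total comparisons: 10

The merged array is [5, 8, 12, 17, 22, 24, 25, 26, 26, 29, 32], requiring 10 comparisons. The merge step runs in O(n) time where n is the total number of elements.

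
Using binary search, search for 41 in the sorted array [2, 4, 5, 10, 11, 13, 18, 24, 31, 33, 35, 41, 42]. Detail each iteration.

Binary search for 41 in [2, 4, 5, 10, 11, 13, 18, 24, 31, 33, 35, 41, 42]:

lo=0, hi=12, mid=6, arr[mid]=18 -> 18 < 41, search right half
lo=7, hi=12, mid=9, arr[mid]=33 -> 33 < 41, search right half
lo=10, hi=12, mid=11, arr[mid]=41 -> Found target at index 11!

Binary search finds 41 at index 11 after 3 comparisons. The search repeatedly halves the search space by comparing with the middle element.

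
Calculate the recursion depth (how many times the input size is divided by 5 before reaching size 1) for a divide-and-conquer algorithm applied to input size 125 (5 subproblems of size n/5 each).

For divide and conquer with division factor 5:

Problem sizes at each level:
Level 0: 125
Level 1: 25
Level 2: 5
Level 3: 1

The root is level 0 and the size-1 base case is level 3 (the tree spans levels 0 through 3, i.e. 4 levels counting the root), so the depth is the number of divisions: log_5(125) = 3

The recursion tree depth is log_5(125) = 3. At each level, the problem size is divided by 5, so it takes 3 divisions to reduce to a base case of size 1. The algorithm makes 5 recursive calls at each level.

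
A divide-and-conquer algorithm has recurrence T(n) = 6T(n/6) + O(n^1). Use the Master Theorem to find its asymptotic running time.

Master Theorem for T(n) = 6T(n/6) + O(n^1):

a = 6, b = 6, c = 1
log_b(a) = log_6(6) = 1.0000

Case 2: c = 1 = log_6(6) = 1.0000
T(n) = O(n^1 log n) = O(n log n)

For T(n) = 6T(n/6) + O(n^1): log_6(6) = 1.0000. This is Case 2 of the Master Theorem (c = log_b(a), equal work at all levels), giving O(n log n).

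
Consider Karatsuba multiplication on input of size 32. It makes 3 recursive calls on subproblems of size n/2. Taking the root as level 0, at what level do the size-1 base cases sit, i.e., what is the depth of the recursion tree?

For divide and conquer with division factor 2:

Problem sizes at each level:
Level 0: 32
Level 1: 16
Level 2: 8
Level 3: 4
Level 4: 2
Level 5: 1

The root is level 0 and the size-1 base case is level 5 (the tree spans levels 0 through 5, i.e. 6 levels counting the root), so the depth is the number of divisions: log_2(32) = 5

The recursion tree depth is log_2(32) = 5. At each level, the problem size is divided by 2, so it takes 5 divisions to reduce to a base case of size 1. The algorithm makes 3 recursive calls at each level.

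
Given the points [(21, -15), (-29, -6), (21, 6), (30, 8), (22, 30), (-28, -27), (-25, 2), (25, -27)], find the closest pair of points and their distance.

Computing all pairwise distances among 8 points:

d((21, -15), (-29, -6)) = 50.8035
d((21, -15), (21, 6)) = 21.0
d((21, -15), (30, 8)) = 24.6982
d((21, -15), (22, 30)) = 45.0111
d((21, -15), (-28, -27)) = 50.448
d((21, -15), (-25, 2)) = 49.0408
d((21, -15), (25, -27)) = 12.6491
d((-29, -6), (21, 6)) = 51.4198
d((-29, -6), (30, 8)) = 60.6383
d((-29, -6), (22, 30)) = 62.426
d((-29, -6), (-28, -27)) = 21.0238
d((-29, -6), (-25, 2)) = 8.9443 <-- minimum
d((-29, -6), (25, -27)) = 57.9396
d((21, 6), (30, 8)) = 9.2195
d((21, 6), (22, 30)) = 24.0208
d((21, 6), (-28, -27)) = 59.0762
d((21, 6), (-25, 2)) = 46.1736
d((21, 6), (25, -27)) = 33.2415
d((30, 8), (22, 30)) = 23.4094
d((30, 8), (-28, -27)) = 67.7422
d((30, 8), (-25, 2)) = 55.3263
d((30, 8), (25, -27)) = 35.3553
d((22, 30), (-28, -27)) = 75.8222
d((22, 30), (-25, 2)) = 54.7083
d((22, 30), (25, -27)) = 57.0789
d((-28, -27), (-25, 2)) = 29.1548
d((-28, -27), (25, -27)) = 53.0
d((-25, 2), (25, -27)) = 57.8014

Closest pair: (-29, -6) and (-25, 2) with distance 8.9443

The closest pair is (-29, -6) and (-25, 2) with Euclidean distance 8.9443. For 8 points, brute-force pairwise comparison is shown above. For large n, the divide-and-conquer algorithm (sort by x, recurse on halves, check the dividing strip) achieves O(n log n).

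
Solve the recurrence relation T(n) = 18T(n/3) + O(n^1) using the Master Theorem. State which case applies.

Master Theorem for T(n) = 18T(n/3) + O(n^1):

a = 18, b = 3, c = 1
log_b(a) = log_3(18) = 2.6309

Case 1: c = 1 < log_3(18) = 2.6309
T(n) = O(n^(log_3 18))

For T(n) = 18T(n/3) + O(n^1): log_3(18) = 2.6309. This is Case 1 of the Master Theorem (c < log_b(a), work dominated by leaves), giving O(n^(log_3 18)).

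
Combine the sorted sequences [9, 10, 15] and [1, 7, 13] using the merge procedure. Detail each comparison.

Merging process:

Compare 9 vs 1: take 1 from right. Merged: [1]
Compare 9 vs 7: take 7 from right. Merged: [1, 7]
Compare 9 vs 13: take 9 from left. Merged: [1, 7, 9]
Compare 10 vs 13: take 10 from left. Merged: [1, 7, 9, 10]
Compare 15 vs 13: take 13 from right. Merged: [1, 7, 9, 10, 13]
Append remaining from left: [15]. Merged: [1, 7, 9, 10, 13, 15]

Final merged array: [1, 7, 9, 10, 13, 15]
Total comparisons: 5

The merged array is [1, 7, 9, 10, 13, 15], requiring 5 comparisons. The merge step runs in O(n) time where n is the total number of elements.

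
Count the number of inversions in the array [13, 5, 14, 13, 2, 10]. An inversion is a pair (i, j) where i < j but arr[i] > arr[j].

Finding inversions in [13, 5, 14, 13, 2, 10]:

(0, 1): arr[0]=13 > arr[1]=5
(0, 4): arr[0]=13 > arr[4]=2
(0, 5): arr[0]=13 > arr[5]=10
(1, 4): arr[1]=5 > arr[4]=2
(2, 3): arr[2]=14 > arr[3]=13
(2, 4): arr[2]=14 > arr[4]=2
(2, 5): arr[2]=14 > arr[5]=10
(3, 4): arr[3]=13 > arr[4]=2
(3, 5): arr[3]=13 > arr[5]=10

Total inversions: 9

The array has 9 inversion(s): (0,1), (0,4), (0,5), (1,4), (2,3), (2,4), (2,5), (3,4), (3,5). Each pair (i,j) satisfies i < j and arr[i] > arr[j].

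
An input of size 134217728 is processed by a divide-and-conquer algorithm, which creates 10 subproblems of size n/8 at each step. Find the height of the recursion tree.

For divide and conquer with division factor 8:

Problem sizes at each level:
Level 0: 134217728
Level 1: 16777216
Level 2: 2097152
Level 3: 262144
Level 4: 32768
Level 5: 4096
Level 6: 512
Level 7: 64
Level 8: 8
Level 9: 1

The root is level 0 and the size-1 base case is level 9 (the tree spans levels 0 through 9, i.e. 10 levels counting the root), so the depth is the number of divisions: log_8(134217728) = 9

The recursion tree depth is log_8(134217728) = 9. At each level, the problem size is divided by 8, so it takes 9 divisions to reduce to a base case of size 1. The algorithm makes 10 recursive calls at each level.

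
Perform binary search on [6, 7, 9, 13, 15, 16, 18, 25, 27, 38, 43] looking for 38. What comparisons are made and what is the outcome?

Binary search for 38 in [6, 7, 9, 13, 15, 16, 18, 25, 27, 38, 43]:

lo=0, hi=10, mid=5, arr[mid]=16 -> 16 < 38, search right half
lo=6, hi=10, mid=8, arr[mid]=27 -> 27 < 38, search right half
lo=9, hi=10, mid=9, arr[mid]=38 -> Found target at index 9!

Binary search finds 38 at index 9 after 3 comparisons. The search repeatedly halves the search space by comparing with the middle element.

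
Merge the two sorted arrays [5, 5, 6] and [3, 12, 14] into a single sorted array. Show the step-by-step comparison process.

Merging process:

Compare 5 vs 3: take 3 from right. Merged: [3]
Compare 5 vs 12: take 5 from left. Merged: [3, 5]
Compare 5 vs 12: take 5 from left. Merged: [3, 5, 5]
Compare 6 vs 12: take 6 from left. Merged: [3, 5, 5, 6]
Append remaining from right: [12, 14]. Merged: [3, 5, 5, 6, 12, 14]

Final merged array: [3, 5, 5, 6, 12, 14]
Total comparisons: 4

The merged array is [3, 5, 5, 6, 12, 14], requiring 4 comparisons. The merge step runs in O(n) time where n is the total number of elements.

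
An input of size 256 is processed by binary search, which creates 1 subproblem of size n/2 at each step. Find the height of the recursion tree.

For divide and conquer with division factor 2:

Problem sizes at each level:
Level 0: 256
Level 1: 128
Level 2: 64
Level 3: 32
Level 4: 16
Level 5: 8
Level 6: 4
Level 7: 2
Level 8: 1

The root is level 0 and the size-1 base case is level 8 (the tree spans levels 0 through 8, i.e. 9 levels counting the root), so the depth is the number of divisions: log_2(256) = 8

The recursion tree depth is log_2(256) = 8. At each level, the problem size is divided by 2, so it takes 8 divisions to reduce to a base case of size 1. The algorithm makes 1 recursive call at each level.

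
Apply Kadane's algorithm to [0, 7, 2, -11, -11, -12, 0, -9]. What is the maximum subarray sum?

Using Kadane's algorithm on [0, 7, 2, -11, -11, -12, 0, -9]:

Scanning through the array:
Position 1 (value 7): max_ending_here = 7, max_so_far = 7
Position 2 (value 2): max_ending_here = 9, max_so_far = 9
Position 3 (value -11): max_ending_here = -2, max_so_far = 9
Position 4 (value -11): max_ending_here = -11, max_so_far = 9
Position 5 (value -12): max_ending_here = -12, max_so_far = 9
Position 6 (value 0): max_ending_here = 0, max_so_far = 9
Position 7 (value -9): max_ending_here = -9, max_so_far = 9

Maximum subarray: [0, 7, 2]
Maximum sum: 9

The maximum subarray is [0, 7, 2] with sum 9. This subarray runs from index 0 to index 2.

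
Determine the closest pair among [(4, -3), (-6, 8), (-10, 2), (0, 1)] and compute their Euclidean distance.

Computing all pairwise distances among 4 points:

d((4, -3), (-6, 8)) = 14.8661
d((4, -3), (-10, 2)) = 14.8661
d((4, -3), (0, 1)) = 5.6569 <-- minimum
d((-6, 8), (-10, 2)) = 7.2111
d((-6, 8), (0, 1)) = 9.2195
d((-10, 2), (0, 1)) = 10.0499

Closest pair: (4, -3) and (0, 1) with distance 5.6569

The closest pair is (4, -3) and (0, 1) with Euclidean distance 5.6569. For 4 points, brute-force pairwise comparison is shown above. For large n, the divide-and-conquer algorithm (sort by x, recurse on halves, check the dividing strip) achieves O(n log n).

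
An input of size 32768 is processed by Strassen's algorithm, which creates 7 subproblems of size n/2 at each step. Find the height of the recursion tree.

For divide and conquer with division factor 2:

Problem sizes at each level:
Level 0: 32768
Level 1: 16384
Level 2: 8192
Level 3: 4096
Level 4: 2048
Level 5: 1024
Level 6: 512
Level 7: 256
Level 8: 128
Level 9: 64
Level 10: 32
Level 11: 16
Level 12: 8
Level 13: 4
Level 14: 2
Level 15: 1

The root is level 0 and the size-1 base case is level 15 (the tree spans levels 0 through 15, i.e. 16 levels counting the root), so the depth is the number of divisions: log_2(32768) = 15

The recursion tree depth is log_2(32768) = 15. At each level, the problem size is divided by 2, so it takes 15 divisions to reduce to a base case of size 1. The algorithm makes 7 recursive calls at each level.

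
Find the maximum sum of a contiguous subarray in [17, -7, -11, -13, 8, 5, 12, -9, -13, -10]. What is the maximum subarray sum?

Using Kadane's algorithm on [17, -7, -11, -13, 8, 5, 12, -9, -13, -10]:

Scanning through the array:
Position 1 (value -7): max_ending_here = 10, max_so_far = 17
Position 2 (value -11): max_ending_here = -1, max_so_far = 17
Position 3 (value -13): max_ending_here = -13, max_so_far = 17
Position 4 (value 8): max_ending_here = 8, max_so_far = 17
Position 5 (value 5): max_ending_here = 13, max_so_far = 17
Position 6 (value 12): max_ending_here = 25, max_so_far = 25
Position 7 (value -9): max_ending_here = 16, max_so_far = 25
Position 8 (value -13): max_ending_here = 3, max_so_far = 25
Position 9 (value -10): max_ending_here = -7, max_so_far = 25

Maximum subarray: [8, 5, 12]
Maximum sum: 25

The maximum subarray is [8, 5, 12] with sum 25. This subarray runs from index 4 to index 6.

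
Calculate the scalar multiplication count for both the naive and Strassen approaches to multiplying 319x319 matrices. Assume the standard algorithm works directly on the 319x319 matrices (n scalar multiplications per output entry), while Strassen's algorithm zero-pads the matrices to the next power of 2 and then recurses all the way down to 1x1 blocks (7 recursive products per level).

Matrix multiplication for 319x319 matrices:

Strassen's algorithm requires power-of-2 dimensions. Pad 319x319 to 512x512 (next power of 2).

Standard algorithm: 319^3 = 32461759 multiplications
Strassen's algorithm: 7^(log2(512)) = 7^9 = 40353607 multiplications
Difference: 32461759 - 40353607 = -7891848 (Strassen uses MORE here due to padding overhead — for small or just-over-power-of-2 n, padding can outweigh the per-level savings)

Standard: 32461759 multiplications (319^3). Strassen: 40353607 multiplications (7^9, after padding to 512x512). Strassen reduces 8 recursive multiplications to 7 at each level.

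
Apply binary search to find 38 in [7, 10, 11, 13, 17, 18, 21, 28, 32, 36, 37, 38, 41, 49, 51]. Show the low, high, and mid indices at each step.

Binary search for 38 in [7, 10, 11, 13, 17, 18, 21, 28, 32, 36, 37, 38, 41, 49, 51]:

lo=0, hi=14, mid=7, arr[mid]=28 -> 28 < 38, search right half
lo=8, hi=14, mid=11, arr[mid]=38 -> Found target at index 11!

Binary search finds 38 at index 11 after 2 comparisons. The search repeatedly halves the search space by comparing with the middle element.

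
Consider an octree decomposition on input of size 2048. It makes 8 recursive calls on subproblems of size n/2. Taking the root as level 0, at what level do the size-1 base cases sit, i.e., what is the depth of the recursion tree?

For divide and conquer with division factor 2:

Problem sizes at each level:
Level 0: 2048
Level 1: 1024
Level 2: 512
Level 3: 256
Level 4: 128
Level 5: 64
Level 6: 32
Level 7: 16
Level 8: 8
Level 9: 4
Level 10: 2
Level 11: 1

The root is level 0 and the size-1 base case is level 11 (the tree spans levels 0 through 11, i.e. 12 levels counting the root), so the depth is the number of divisions: log_2(2048) = 11

The recursion tree depth is log_2(2048) = 11. At each level, the problem size is divided by 2, so it takes 11 divisions to reduce to a base case of size 1. The algorithm makes 8 recursive calls at each level.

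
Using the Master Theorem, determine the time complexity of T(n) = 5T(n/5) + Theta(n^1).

Master Theorem for T(n) = 5T(n/5) + O(n^1):

a = 5, b = 5, c = 1
log_b(a) = log_5(5) = 1.0000

Case 2: c = 1 = log_5(5) = 1.0000
T(n) = O(n^1 log n) = O(n log n)

For T(n) = 5T(n/5) + O(n^1): log_5(5) = 1.0000. This is Case 2 of the Master Theorem (c = log_b(a), equal work at all levels), giving O(n log n).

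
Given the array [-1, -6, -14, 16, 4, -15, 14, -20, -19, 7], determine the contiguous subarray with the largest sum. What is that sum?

Using Kadane's algorithm on [-1, -6, -14, 16, 4, -15, 14, -20, -19, 7]:

Scanning through the array:
Position 1 (value -6): max_ending_here = -6, max_so_far = -1
Position 2 (value -14): max_ending_here = -14, max_so_far = -1
Position 3 (value 16): max_ending_here = 16, max_so_far = 16
Position 4 (value 4): max_ending_here = 20, max_so_far = 20
Position 5 (value -15): max_ending_here = 5, max_so_far = 20
Position 6 (value 14): max_ending_here = 19, max_so_far = 20
Position 7 (value -20): max_ending_here = -1, max_so_far = 20
Position 8 (value -19): max_ending_here = -19, max_so_far = 20
Position 9 (value 7): max_ending_here = 7, max_so_far = 20

Maximum subarray: [16, 4]
Maximum sum: 20

The maximum subarray is [16, 4] with sum 20. This subarray runs from index 3 to index 4.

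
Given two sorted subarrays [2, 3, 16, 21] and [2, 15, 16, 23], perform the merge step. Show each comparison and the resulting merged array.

Merging process:

Compare 2 vs 2: take 2 from left. Merged: [2]
Compare 3 vs 2: take 2 from right. Merged: [2, 2]
Compare 3 vs 15: take 3 from left. Merged: [2, 2, 3]
Compare 16 vs 15: take 15 from right. Merged: [2, 2, 3, 15]
Compare 16 vs 16: take 16 from left. Merged: [2, 2, 3, 15, 16]
Compare 21 vs 16: take 16 from right. Merged: [2, 2, 3, 15, 16, 16]
Compare 21 vs 23: take 21 from left. Merged: [2, 2, 3, 15, 16, 16, 21]
Append remaining from right: [23]. Merged: [2, 2, 3, 15, 16, 16, 21, 23]

Final merged array: [2, 2, 3, 15, 16, 16, 21, 23]
Total comparisons: 7

The merged array is [2, 2, 3, 15, 16, 16, 21, 23], requiring 7 comparisons. The merge step runs in O(n) time where n is the total number of elements.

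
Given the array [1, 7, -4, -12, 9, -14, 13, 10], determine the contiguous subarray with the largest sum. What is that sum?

Using Kadane's algorithm on [1, 7, -4, -12, 9, -14, 13, 10]:

Scanning through the array:
Position 1 (value 7): max_ending_here = 8, max_so_far = 8
Position 2 (value -4): max_ending_here = 4, max_so_far = 8
Position 3 (value -12): max_ending_here = -8, max_so_far = 8
Position 4 (value 9): max_ending_here = 9, max_so_far = 9
Position 5 (value -14): max_ending_here = -5, max_so_far = 9
Position 6 (value 13): max_ending_here = 13, max_so_far = 13
Position 7 (value 10): max_ending_here = 23, max_so_far = 23

Maximum subarray: [13, 10]
Maximum sum: 23

The maximum subarray is [13, 10] with sum 23. This subarray runs from index 6 to index 7.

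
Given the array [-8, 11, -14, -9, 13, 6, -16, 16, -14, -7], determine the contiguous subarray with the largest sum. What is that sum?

Using Kadane's algorithm on [-8, 11, -14, -9, 13, 6, -16, 16, -14, -7]:

Scanning through the array:
Position 1 (value 11): max_ending_here = 11, max_so_far = 11
Position 2 (value -14): max_ending_here = -3, max_so_far = 11
Position 3 (value -9): max_ending_here = -9, max_so_far = 11
Position 4 (value 13): max_ending_here = 13, max_so_far = 13
Position 5 (value 6): max_ending_here = 19, max_so_far = 19
Position 6 (value -16): max_ending_here = 3, max_so_far = 19
Position 7 (value 16): max_ending_here = 19, max_so_far = 19
Position 8 (value -14): max_ending_here = 5, max_so_far = 19
Position 9 (value -7): max_ending_here = -2, max_so_far = 19

Maximum subarray: [13, 6]
Maximum sum: 19

The maximum subarray is [13, 6] with sum 19. This subarray runs from index 4 to index 5.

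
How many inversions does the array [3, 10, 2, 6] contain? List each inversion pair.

Finding inversions in [3, 10, 2, 6]:

(0, 2): arr[0]=3 > arr[2]=2
(1, 2): arr[1]=10 > arr[2]=2
(1, 3): arr[1]=10 > arr[3]=6

Total inversions: 3

The array has 3 inversion(s): (0,2), (1,2), (1,3). Each pair (i,j) satisfies i < j and arr[i] > arr[j].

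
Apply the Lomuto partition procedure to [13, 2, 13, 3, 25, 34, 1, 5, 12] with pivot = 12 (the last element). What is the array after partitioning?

Lomuto partition with pivot = 12:

Initial array: [13, 2, 13, 3, 25, 34, 1, 5, 12]

arr[0]=13 > 12: no swap
arr[1]=2 <= 12: swap with position 0, array becomes [2, 13, 13, 3, 25, 34, 1, 5, 12]
arr[2]=13 > 12: no swap
arr[3]=3 <= 12: swap with position 1, array becomes [2, 3, 13, 13, 25, 34, 1, 5, 12]
arr[4]=25 > 12: no swap
arr[5]=34 > 12: no swap
arr[6]=1 <= 12: swap with position 2, array becomes [2, 3, 1, 13, 25, 34, 13, 5, 12]
arr[7]=5 <= 12: swap with position 3, array becomes [2, 3, 1, 5, 25, 34, 13, 13, 12]

Place pivot at position 4: [2, 3, 1, 5, 12, 34, 13, 13, 25]
Pivot position: 4

After partitioning with pivot 12, the array becomes [2, 3, 1, 5, 12, 34, 13, 13, 25]. The pivot is placed at index 4. All elements to the left of the pivot are <= 12, and all elements to the right are > 12.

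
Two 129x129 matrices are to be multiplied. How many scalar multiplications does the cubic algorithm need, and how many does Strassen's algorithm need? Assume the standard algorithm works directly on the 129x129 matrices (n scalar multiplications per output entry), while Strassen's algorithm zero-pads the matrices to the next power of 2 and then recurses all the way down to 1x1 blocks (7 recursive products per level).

Matrix multiplication for 129x129 matrices:

Strassen's algorithm requires power-of-2 dimensions. Pad 129x129 to 256x256 (next power of 2).

Standard algorithm: 129^3 = 2146689 multiplications
Strassen's algorithm: 7^(log2(256)) = 7^8 = 5764801 multiplications
Difference: 2146689 - 5764801 = -3618112 (Strassen uses MORE here due to padding overhead — for small or just-over-power-of-2 n, padding can outweigh the per-level savings)

Standard: 2146689 multiplications (129^3). Strassen: 5764801 multiplications (7^8, after padding to 256x256). Strassen reduces 8 recursive multiplications to 7 at each level.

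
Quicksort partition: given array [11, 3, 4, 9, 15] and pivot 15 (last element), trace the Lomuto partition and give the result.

Lomuto partition with pivot = 15:

Initial array: [11, 3, 4, 9, 15]

arr[0]=11 <= 15: swap with position 0, array becomes [11, 3, 4, 9, 15]
arr[1]=3 <= 15: swap with position 1, array becomes [11, 3, 4, 9, 15]
arr[2]=4 <= 15: swap with position 2, array becomes [11, 3, 4, 9, 15]
arr[3]=9 <= 15: swap with position 3, array becomes [11, 3, 4, 9, 15]

Place pivot at position 4: [11, 3, 4, 9, 15]
Pivot position: 4

After partitioning with pivot 15, the array becomes [11, 3, 4, 9, 15]. The pivot is placed at index 4. All elements to the left of the pivot are <= 15, and all elements to the right are > 15.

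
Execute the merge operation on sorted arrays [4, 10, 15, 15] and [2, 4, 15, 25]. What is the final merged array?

Merging process:

Compare 4 vs 2: take 2 from right. Merged: [2]
Compare 4 vs 4: take 4 from left. Merged: [2, 4]
Compare 10 vs 4: take 4 from right. Merged: [2, 4, 4]
Compare 10 vs 15: take 10 from left. Merged: [2, 4, 4, 10]
Compare 15 vs 15: take 15 from left. Merged: [2, 4, 4, 10, 15]
Compare 15 vs 15: take 15 from left. Merged: [2, 4, 4, 10, 15, 15]
Append remaining from right: [15, 25]. Merged: [2, 4, 4, 10, 15, 15, 15, 25]

Final merged array: [2, 4, 4, 10, 15, 15, 15, 25]
Total comparisons: 6

The merged array is [2, 4, 4, 10, 15, 15, 15, 25], requiring 6 comparisons. The merge step runs in O(n) time where n is the total number of elements.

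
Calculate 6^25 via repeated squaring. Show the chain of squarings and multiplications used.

Computing 6^25 by squaring (build up from 6^1; each line after the first costs one multiplication):

6^1 = 6
6^2 = (6^1)^2 = 6^2 = 36
6^3 = 6 * 6^2 = 6 * 36 = 216
6^6 = (6^3)^2 = 216^2 = 46656
6^12 = (6^6)^2 = 46656^2 = 2176782336
6^24 = (6^12)^2 = 2176782336^2 = 4738381338321616896
6^25 = 6 * 6^24 = 6 * 4738381338321616896 = 28430288029929701376

Result: 28430288029929701376
Multiplications needed: 6 (6 lines after 6^1)

6^25 = 28430288029929701376. Using exponentiation by squaring, this requires 6 multiplications. The key idea: if the exponent is even, square the half-power; if odd, multiply by the base once.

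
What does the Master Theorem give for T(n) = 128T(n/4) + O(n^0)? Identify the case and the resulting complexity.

Master Theorem for T(n) = 128T(n/4) + O(n^0):

a = 128, b = 4, c = 0
log_b(a) = log_4(128) = 3.5000

Case 1: c = 0 < log_4(128) = 3.5000
T(n) = O(n^(log_4 128))

For T(n) = 128T(n/4) + O(n^0): log_4(128) = 3.5000. This is Case 1 of the Master Theorem (c < log_b(a), work dominated by leaves), giving O(n^(log_4 128)).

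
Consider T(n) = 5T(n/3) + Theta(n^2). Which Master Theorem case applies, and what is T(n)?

Master Theorem for T(n) = 5T(n/3) + O(n^2):

a = 5, b = 3, c = 2
log_b(a) = log_3(5) = 1.4650

Case 3: c = 2 > log_3(5) = 1.4650
T(n) = O(n^2) = O(n^2)

For T(n) = 5T(n/3) + O(n^2): log_3(5) = 1.4650. This is Case 3 of the Master Theorem (c > log_b(a), work dominated by root), giving O(n^2).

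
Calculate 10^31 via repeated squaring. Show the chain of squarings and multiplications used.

Computing 10^31 by squaring (build up from 10^1; each line after the first costs one multiplication):

10^1 = 10
10^2 = (10^1)^2 = 10^2 = 100
10^3 = 10 * 10^2 = 10 * 100 = 1000
10^6 = (10^3)^2 = 1000^2 = 1000000
10^7 = 10 * 10^6 = 10 * 1000000 = 10000000
10^14 = (10^7)^2 = 10000000^2 = 100000000000000
10^15 = 10 * 10^14 = 10 * 100000000000000 = 1000000000000000
10^30 = (10^15)^2 = 1000000000000000^2 = 1000000000000000000000000000000
10^31 = 10 * 10^30 = 10 * 1000000000000000000000000000000 = 10000000000000000000000000000000

Result: 10000000000000000000000000000000
Multiplications needed: 8 (8 lines after 10^1)

10^31 = 10000000000000000000000000000000. Using exponentiation by squaring, this requires 8 multiplications. The key idea: if the exponent is even, square the half-power; if odd, multiply by the base once.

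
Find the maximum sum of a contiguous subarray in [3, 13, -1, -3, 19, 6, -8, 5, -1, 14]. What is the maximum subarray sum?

Using Kadane's algorithm on [3, 13, -1, -3, 19, 6, -8, 5, -1, 14]:

Scanning through the array:
Position 1 (value 13): max_ending_here = 16, max_so_far = 16
Position 2 (value -1): max_ending_here = 15, max_so_far = 16
Position 3 (value -3): max_ending_here = 12, max_so_far = 16
Position 4 (value 19): max_ending_here = 31, max_so_far = 31
Position 5 (value 6): max_ending_here = 37, max_so_far = 37
Position 6 (value -8): max_ending_here = 29, max_so_far = 37
Position 7 (value 5): max_ending_here = 34, max_so_far = 37
Position 8 (value -1): max_ending_here = 33, max_so_far = 37
Position 9 (value 14): max_ending_here = 47, max_so_far = 47

Maximum subarray: [3, 13, -1, -3, 19, 6, -8, 5, -1, 14]
Maximum sum: 47

The maximum subarray is [3, 13, -1, -3, 19, 6, -8, 5, -1, 14] with sum 47. This subarray runs from index 0 to index 9.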